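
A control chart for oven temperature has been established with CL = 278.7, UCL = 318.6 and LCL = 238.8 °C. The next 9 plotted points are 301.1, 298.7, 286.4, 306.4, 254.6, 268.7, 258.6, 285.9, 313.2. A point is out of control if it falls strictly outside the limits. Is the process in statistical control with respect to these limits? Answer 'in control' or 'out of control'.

All 9 points lie within [238.8, 318.6].

in control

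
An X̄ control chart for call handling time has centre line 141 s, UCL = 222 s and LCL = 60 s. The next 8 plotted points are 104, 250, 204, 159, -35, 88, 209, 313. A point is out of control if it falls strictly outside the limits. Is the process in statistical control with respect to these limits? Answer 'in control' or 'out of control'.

Compare each point to [60, 222]: sample 2 = 250 > UCL; sample 5 = -35 < LCL; sample 8 = 313 > UCL.

out of control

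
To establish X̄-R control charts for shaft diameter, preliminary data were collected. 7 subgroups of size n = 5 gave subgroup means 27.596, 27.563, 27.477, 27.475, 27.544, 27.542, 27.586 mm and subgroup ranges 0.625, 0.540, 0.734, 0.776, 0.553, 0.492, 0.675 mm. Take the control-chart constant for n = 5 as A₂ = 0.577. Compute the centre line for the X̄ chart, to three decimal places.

27.540

X̄̄ = (27.596 + 27.563 + 27.477 + 27.475 + 27.544 + 27.542 + 27.586) / 7 = 192.7830 / 7 = 27.5404
CL = X̄̄ = 27.5404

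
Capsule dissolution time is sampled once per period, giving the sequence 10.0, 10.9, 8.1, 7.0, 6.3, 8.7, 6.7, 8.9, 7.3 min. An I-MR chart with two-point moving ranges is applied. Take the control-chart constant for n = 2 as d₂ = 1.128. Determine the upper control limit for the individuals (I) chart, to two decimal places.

X̄ = (10.0 + 10.9 + 8.1 + 7.0 + 6.3 + 8.7 + 6.7 + 8.9 + 7.3) / 9 = 8.2111
Moving ranges: 0.9, 2.8, 1.1, 0.7, 2.4, 2.0, 2.2, 1.6; M̄R̄ = 13.7000 / 8 = 1.7125
UCL = X̄ + 3·M̄R̄/d₂ = 8.2111 + 3 × 1.7125 / 1.128 = 12.7656

12.77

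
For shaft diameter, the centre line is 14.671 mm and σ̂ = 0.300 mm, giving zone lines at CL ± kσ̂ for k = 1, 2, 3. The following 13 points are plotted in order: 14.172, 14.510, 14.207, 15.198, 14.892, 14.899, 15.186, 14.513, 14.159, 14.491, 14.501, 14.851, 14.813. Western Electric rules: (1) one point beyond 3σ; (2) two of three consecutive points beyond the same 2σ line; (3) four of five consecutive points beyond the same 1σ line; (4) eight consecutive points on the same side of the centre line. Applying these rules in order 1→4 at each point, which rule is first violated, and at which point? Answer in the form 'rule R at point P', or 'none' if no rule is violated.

Zone of each point (C = within 1σ̂, B = 1σ̂–2σ̂, A = 2σ̂–3σ̂, * = beyond 3σ̂; sign = side of CL): 1:-B, 2:-C, 3:-B, 4:+B, 5:+C, 6:+C, 7:+B, 8:-C, 9:-B, 10:-C, 11:-C, 12:+C, 13:+C
No rule fires across all 13 points.

none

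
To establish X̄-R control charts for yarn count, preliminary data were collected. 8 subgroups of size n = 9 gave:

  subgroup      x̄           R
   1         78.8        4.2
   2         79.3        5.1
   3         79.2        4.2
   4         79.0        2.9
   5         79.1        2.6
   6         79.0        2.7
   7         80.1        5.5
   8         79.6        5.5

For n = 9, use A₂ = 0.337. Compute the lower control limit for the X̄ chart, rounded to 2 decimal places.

77.89

X̄̄ = (78.8 + 79.3 + 79.2 + 79.0 + 79.1 + 79.0 + 80.1 + 79.6) / 8 = 634.1000 / 8 = 79.2625
R̄ = (4.2 + 5.1 + 4.2 + 2.9 + 2.6 + 2.7 + 5.5 + 5.5) / 8 = 32.7000 / 8 = 4.0875
LCL = X̄̄ − A₂·R̄ = 79.2625 − 0.337 × 4.0875 = 77.8850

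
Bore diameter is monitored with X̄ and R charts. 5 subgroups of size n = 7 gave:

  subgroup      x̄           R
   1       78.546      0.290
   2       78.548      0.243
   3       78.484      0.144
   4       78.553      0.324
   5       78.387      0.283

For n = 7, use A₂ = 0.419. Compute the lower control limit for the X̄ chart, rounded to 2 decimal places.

78.40

X̄̄ = (78.546 + 78.548 + 78.484 + 78.553 + 78.387) / 5 = 392.5180 / 5 = 78.5036
R̄ = (0.290 + 0.243 + 0.144 + 0.324 + 0.283) / 5 = 1.2840 / 5 = 0.2568
LCL = X̄̄ − A₂·R̄ = 78.5036 − 0.419 × 0.2568 = 78.3960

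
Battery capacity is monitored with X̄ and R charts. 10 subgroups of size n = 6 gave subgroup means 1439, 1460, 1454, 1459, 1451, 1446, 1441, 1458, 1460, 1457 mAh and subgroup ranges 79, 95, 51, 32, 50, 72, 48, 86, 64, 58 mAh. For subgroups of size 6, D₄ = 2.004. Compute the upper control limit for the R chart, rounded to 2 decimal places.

127.25

R̄ = (79 + 95 + 51 + 32 + 50 + 72 + 48 + 86 + 64 + 58) / 10 = 635.0000 / 10 = 63.5000
UCL_R = D₄·R̄ = 2.004 × 63.5000 = 127.2540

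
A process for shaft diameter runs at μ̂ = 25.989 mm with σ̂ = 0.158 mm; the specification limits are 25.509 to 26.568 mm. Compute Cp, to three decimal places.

1.117

Cp = (USL − LSL) / (6σ̂) = (26.568 − 25.509) / (6 × 0.158) = 1.0590 / 0.9480 = 1.1171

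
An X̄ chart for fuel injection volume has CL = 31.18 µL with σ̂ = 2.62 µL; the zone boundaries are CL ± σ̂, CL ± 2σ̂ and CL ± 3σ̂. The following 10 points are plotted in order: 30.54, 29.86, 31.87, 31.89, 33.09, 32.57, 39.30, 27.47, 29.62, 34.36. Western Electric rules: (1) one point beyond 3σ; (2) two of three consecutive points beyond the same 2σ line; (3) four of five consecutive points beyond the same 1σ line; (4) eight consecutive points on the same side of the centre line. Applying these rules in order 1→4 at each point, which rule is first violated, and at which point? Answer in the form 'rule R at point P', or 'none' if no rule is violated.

rule 1 at point 7

Zone of each point (C = within 1σ̂, B = 1σ̂–2σ̂, A = 2σ̂–3σ̂, * = beyond 3σ̂; sign = side of CL): 1:-C, 2:-C, 3:+C, 4:+C, 5:+C, 6:+C, 7:+*, 8:-B, 9:-C, 10:+B
Rule 1 (one point beyond the 3σ limits) is satisfied at point 7.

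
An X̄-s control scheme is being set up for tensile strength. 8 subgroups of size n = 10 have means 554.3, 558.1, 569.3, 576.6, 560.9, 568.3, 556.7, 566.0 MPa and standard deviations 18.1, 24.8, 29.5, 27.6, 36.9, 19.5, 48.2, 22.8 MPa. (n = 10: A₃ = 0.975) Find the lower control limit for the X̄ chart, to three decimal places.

536.061

X̄̄ = (554.3 + 558.1 + 569.3 + 576.6 + 560.9 + 568.3 + 556.7 + 566.0) / 8 = 563.7750
s̄ = (18.1 + 24.8 + 29.5 + 27.6 + 36.9 + 19.5 + 48.2 + 22.8) / 8 = 28.4250
LCL = X̄̄ − A₃·s̄ = 563.7750 − 0.975 × 28.4250 = 536.0606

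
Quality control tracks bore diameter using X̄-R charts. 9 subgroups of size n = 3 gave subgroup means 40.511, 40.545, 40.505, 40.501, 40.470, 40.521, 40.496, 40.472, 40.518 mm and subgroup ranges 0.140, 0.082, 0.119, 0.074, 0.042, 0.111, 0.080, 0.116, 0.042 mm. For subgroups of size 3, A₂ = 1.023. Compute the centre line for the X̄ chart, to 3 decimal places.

X̄̄ = (40.511 + 40.545 + 40.505 + 40.501 + 40.470 + 40.521 + 40.496 + 40.472 + 40.518) / 9 = 364.5390 / 9 = 40.5043
CL = X̄̄ = 40.5043

40.504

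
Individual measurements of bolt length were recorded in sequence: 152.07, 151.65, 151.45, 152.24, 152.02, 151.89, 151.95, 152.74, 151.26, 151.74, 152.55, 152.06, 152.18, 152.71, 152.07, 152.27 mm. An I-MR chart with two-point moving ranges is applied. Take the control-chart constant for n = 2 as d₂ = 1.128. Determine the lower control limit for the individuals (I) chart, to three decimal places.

X̄ = (152.07 + 151.65 + 151.45 + 152.24 + 152.02 + 151.89 + 151.95 + 152.74 + 151.26 + 151.74 + 152.55 + 152.06 + 152.18 + 152.71 + 152.07 + 152.27) / 16 = 152.0531
Moving ranges: 0.42, 0.20, 0.79, 0.22, 0.13, 0.06, 0.79, 1.48, 0.48, 0.81, 0.49, 0.12, 0.53, 0.64, 0.20; M̄R̄ = 7.3600 / 15 = 0.4907
LCL = X̄ − 3·M̄R̄/d₂ = 152.0531 − 3 × 0.4907 / 1.128 = 150.7482

150.748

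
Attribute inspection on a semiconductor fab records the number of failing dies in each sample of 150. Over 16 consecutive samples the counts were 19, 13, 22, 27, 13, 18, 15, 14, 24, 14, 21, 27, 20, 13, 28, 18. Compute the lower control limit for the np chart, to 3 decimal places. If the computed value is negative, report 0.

p̄ = Σdᵢ / (k·n) = 306 / (16 × 150) = 0.12750
LCL = np̄ − 3·√(np̄(1−p̄)) = 19.1250 − 3 × 4.0849 = 6.8702

6.870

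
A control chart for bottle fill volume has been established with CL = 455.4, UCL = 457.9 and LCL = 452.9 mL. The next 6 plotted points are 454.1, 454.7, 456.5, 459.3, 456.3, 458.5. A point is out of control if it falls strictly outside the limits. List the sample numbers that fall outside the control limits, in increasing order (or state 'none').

Compare each point to [452.9, 457.9]: sample 4 = 459.3 > UCL; sample 6 = 458.5 > UCL.

4, 6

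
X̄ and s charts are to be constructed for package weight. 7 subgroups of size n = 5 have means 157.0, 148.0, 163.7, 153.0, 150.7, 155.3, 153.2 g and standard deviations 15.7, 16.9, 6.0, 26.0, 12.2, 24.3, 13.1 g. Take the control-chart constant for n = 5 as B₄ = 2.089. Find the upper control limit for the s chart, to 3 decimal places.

s̄ = (15.7 + 16.9 + 6.0 + 26.0 + 12.2 + 24.3 + 13.1) / 7 = 16.3143
UCL_s = B₄·s̄ = 2.089 × 16.3143 = 34.0805

34.081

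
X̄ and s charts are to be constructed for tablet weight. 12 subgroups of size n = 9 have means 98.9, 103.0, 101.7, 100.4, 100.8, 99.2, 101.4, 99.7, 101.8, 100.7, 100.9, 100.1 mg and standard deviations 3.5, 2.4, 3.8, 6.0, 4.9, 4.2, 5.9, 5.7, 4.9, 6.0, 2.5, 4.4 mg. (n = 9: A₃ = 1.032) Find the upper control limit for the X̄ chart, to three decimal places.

X̄̄ = (98.9 + 103.0 + 101.7 + 100.4 + 100.8 + 99.2 + 101.4 + 99.7 + 101.8 + 100.7 + 100.9 + 100.1) / 12 = 100.7167
s̄ = (3.5 + 2.4 + 3.8 + 6.0 + 4.9 + 4.2 + 5.9 + 5.7 + 4.9 + 6.0 + 2.5 + 4.4) / 12 = 4.5167
UCL = X̄̄ + A₃·s̄ = 100.7167 + 1.032 × 4.5167 = 105.3779

105.378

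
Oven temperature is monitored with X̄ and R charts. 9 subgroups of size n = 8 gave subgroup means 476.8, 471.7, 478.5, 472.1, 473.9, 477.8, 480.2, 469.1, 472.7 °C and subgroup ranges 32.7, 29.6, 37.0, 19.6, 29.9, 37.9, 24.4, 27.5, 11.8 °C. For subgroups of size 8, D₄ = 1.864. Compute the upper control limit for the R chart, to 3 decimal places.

51.861

R̄ = (32.7 + 29.6 + 37.0 + 19.6 + 29.9 + 37.9 + 24.4 + 27.5 + 11.8) / 9 = 250.4000 / 9 = 27.8222
UCL_R = D₄·R̄ = 1.864 × 27.8222 = 51.8606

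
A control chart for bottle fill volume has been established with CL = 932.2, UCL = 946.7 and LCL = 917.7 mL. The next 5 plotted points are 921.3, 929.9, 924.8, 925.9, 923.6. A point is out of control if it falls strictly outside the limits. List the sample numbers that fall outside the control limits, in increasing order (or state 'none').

All 5 points lie within [917.7, 946.7].

none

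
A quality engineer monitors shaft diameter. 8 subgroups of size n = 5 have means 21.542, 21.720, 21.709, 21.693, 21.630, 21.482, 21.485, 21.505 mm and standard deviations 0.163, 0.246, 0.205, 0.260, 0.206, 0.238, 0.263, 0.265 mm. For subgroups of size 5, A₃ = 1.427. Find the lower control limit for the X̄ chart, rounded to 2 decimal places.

X̄̄ = (21.542 + 21.720 + 21.709 + 21.693 + 21.630 + 21.482 + 21.485 + 21.505) / 8 = 21.5957
s̄ = (0.163 + 0.246 + 0.205 + 0.260 + 0.206 + 0.238 + 0.263 + 0.265) / 8 = 0.2308
LCL = X̄̄ − A₃·s̄ = 21.5957 − 1.427 × 0.2308 = 21.2665

21.27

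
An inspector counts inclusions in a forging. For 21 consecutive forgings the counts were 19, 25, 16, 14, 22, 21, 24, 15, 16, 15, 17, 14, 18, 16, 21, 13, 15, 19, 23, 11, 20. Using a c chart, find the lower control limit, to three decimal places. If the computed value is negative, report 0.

c̄ = (19 + 25 + 16 + 14 + 22 + 21 + 24 + 15 + 16 + 15 + 17 + 14 + 18 + 16 + 21 + 13 + 15 + 19 + 23 + 11 + 20) / 21 = 374 / 21 = 17.8095
LCL = c̄ − 3√c̄ = 17.8095 − 3 × 4.2201 = 5.1491

5.149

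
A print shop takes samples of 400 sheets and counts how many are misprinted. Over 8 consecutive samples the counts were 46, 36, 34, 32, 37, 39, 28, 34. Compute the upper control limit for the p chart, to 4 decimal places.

p̄ = Σdᵢ / (k·n) = 286 / (8 × 400) = 0.08937
UCL = p̄ + 3·√(p̄(1−p̄)/n) = 0.08937 + 3 × √(0.08937×0.91063/400) = 0.08937 + 3 × 0.01426 = 0.13217

0.1322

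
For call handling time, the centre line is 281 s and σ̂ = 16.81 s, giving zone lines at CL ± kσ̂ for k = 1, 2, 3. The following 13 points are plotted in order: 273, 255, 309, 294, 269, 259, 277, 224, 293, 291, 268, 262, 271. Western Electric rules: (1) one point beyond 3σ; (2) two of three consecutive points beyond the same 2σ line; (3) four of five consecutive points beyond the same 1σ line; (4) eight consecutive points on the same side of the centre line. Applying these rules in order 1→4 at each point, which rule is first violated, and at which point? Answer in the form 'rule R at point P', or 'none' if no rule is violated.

Zone of each point (C = within 1σ̂, B = 1σ̂–2σ̂, A = 2σ̂–3σ̂, * = beyond 3σ̂; sign = side of CL): 1:-C, 2:-B, 3:+B, 4:+C, 5:-C, 6:-B, 7:-C, 8:-*, 9:+C, 10:+C, 11:-C, 12:-B, 13:-C
Rule 1 (one point beyond the 3σ limits) is satisfied at point 8.

rule 1 at point 8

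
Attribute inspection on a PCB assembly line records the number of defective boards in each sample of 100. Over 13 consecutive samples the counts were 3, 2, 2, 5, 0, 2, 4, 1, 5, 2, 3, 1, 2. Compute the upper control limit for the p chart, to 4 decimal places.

0.0711

p̄ = Σdᵢ / (k·n) = 32 / (13 × 100) = 0.02462
UCL = p̄ + 3·√(p̄(1−p̄)/n) = 0.02462 + 3 × √(0.02462×0.97538/100) = 0.02462 + 3 × 0.01549 = 0.07110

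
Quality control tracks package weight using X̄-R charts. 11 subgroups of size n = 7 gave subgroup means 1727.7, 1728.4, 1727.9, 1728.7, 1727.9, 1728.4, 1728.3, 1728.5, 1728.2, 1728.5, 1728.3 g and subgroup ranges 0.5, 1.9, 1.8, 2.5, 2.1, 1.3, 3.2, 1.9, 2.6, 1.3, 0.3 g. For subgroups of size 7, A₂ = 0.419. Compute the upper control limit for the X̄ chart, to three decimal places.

1728.994

X̄̄ = (1727.7 + 1728.4 + 1727.9 + 1728.7 + 1727.9 + 1728.4 + 1728.3 + 1728.5 + 1728.2 + 1728.5 + 1728.3) / 11 = 19010.8000 / 11 = 1728.2545
R̄ = (0.5 + 1.9 + 1.8 + 2.5 + 2.1 + 1.3 + 3.2 + 1.9 + 2.6 + 1.3 + 0.3) / 11 = 19.4000 / 11 = 1.7636
UCL = X̄̄ + A₂·R̄ = 1728.2545 + 0.419 × 1.7636 = 1728.9935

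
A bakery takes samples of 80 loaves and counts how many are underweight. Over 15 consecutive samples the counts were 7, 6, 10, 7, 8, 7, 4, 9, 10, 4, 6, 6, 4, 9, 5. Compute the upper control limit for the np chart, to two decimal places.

p̄ = Σdᵢ / (k·n) = 102 / (15 × 80) = 0.08500
UCL = np̄ + 3·√(np̄(1−p̄)) = 6.8000 + 3 × √(6.8000×0.91500) = 6.8000 + 3 × 2.4944 = 14.2832

14.28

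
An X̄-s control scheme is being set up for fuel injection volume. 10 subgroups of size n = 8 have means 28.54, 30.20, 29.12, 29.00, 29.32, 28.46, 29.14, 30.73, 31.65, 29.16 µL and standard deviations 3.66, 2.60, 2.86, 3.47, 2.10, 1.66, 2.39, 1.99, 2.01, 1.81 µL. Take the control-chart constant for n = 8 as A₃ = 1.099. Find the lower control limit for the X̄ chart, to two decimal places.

26.83

X̄̄ = (28.54 + 30.20 + 29.12 + 29.00 + 29.32 + 28.46 + 29.14 + 30.73 + 31.65 + 29.16) / 10 = 29.5320
s̄ = (3.66 + 2.60 + 2.86 + 3.47 + 2.10 + 1.66 + 2.39 + 1.99 + 2.01 + 1.81) / 10 = 2.4550
LCL = X̄̄ − A₃·s̄ = 29.5320 − 1.099 × 2.4550 = 26.8340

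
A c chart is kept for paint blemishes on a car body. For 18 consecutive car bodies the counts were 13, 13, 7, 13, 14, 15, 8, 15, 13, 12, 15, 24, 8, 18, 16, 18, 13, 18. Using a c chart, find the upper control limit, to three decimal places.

c̄ = (13 + 13 + 7 + 13 + 14 + 15 + 8 + 15 + 13 + 12 + 15 + 24 + 8 + 18 + 16 + 18 + 13 + 18) / 18 = 253 / 18 = 14.0556
UCL = c̄ + 3√c̄ = 14.0556 + 3 × √14.0556 = 14.0556 + 3 × 3.7491 = 25.3028

25.303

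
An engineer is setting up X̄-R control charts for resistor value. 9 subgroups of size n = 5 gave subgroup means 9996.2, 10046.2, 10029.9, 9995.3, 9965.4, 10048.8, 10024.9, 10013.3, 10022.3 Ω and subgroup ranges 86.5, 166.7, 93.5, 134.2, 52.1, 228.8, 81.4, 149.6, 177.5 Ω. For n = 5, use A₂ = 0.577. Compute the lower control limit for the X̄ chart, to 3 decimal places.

X̄̄ = (9996.2 + 10046.2 + 10029.9 + 9995.3 + 9965.4 + 10048.8 + 10024.9 + 10013.3 + 10022.3) / 9 = 90142.3000 / 9 = 10015.8111
R̄ = (86.5 + 166.7 + 93.5 + 134.2 + 52.1 + 228.8 + 81.4 + 149.6 + 177.5) / 9 = 1170.3000 / 9 = 130.0333
LCL = X̄̄ − A₂·R̄ = 10015.8111 − 0.577 × 130.0333 = 9940.7819

9940.782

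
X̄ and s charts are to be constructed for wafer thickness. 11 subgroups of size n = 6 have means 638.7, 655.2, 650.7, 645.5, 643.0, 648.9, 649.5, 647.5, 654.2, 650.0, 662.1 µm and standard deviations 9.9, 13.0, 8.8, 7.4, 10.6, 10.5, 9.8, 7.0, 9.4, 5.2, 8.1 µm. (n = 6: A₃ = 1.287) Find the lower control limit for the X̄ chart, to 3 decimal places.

637.908

X̄̄ = (638.7 + 655.2 + 650.7 + 645.5 + 643.0 + 648.9 + 649.5 + 647.5 + 654.2 + 650.0 + 662.1) / 11 = 649.5727
s̄ = (9.9 + 13.0 + 8.8 + 7.4 + 10.6 + 10.5 + 9.8 + 7.0 + 9.4 + 5.2 + 8.1) / 11 = 9.0636
LCL = X̄̄ − A₃·s̄ = 649.5727 − 1.287 × 9.0636 = 637.9078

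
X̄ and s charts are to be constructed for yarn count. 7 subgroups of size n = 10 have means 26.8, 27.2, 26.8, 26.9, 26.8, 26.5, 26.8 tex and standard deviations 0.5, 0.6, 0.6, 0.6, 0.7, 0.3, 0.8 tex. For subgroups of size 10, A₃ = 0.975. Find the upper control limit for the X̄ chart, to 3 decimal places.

X̄̄ = (26.8 + 27.2 + 26.8 + 26.9 + 26.8 + 26.5 + 26.8) / 7 = 26.8286
s̄ = (0.5 + 0.6 + 0.6 + 0.6 + 0.7 + 0.3 + 0.8) / 7 = 0.5857
UCL = X̄̄ + A₃·s̄ = 26.8286 + 0.975 × 0.5857 = 27.3996

27.400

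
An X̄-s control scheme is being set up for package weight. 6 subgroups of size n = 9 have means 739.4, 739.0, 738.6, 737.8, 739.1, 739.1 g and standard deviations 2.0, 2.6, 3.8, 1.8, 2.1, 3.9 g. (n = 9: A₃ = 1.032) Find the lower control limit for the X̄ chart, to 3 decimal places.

736.047

X̄̄ = (739.4 + 739.0 + 738.6 + 737.8 + 739.1 + 739.1) / 6 = 738.8333
s̄ = (2.0 + 2.6 + 3.8 + 1.8 + 2.1 + 3.9) / 6 = 2.7000
LCL = X̄̄ − A₃·s̄ = 738.8333 − 1.032 × 2.7000 = 736.0469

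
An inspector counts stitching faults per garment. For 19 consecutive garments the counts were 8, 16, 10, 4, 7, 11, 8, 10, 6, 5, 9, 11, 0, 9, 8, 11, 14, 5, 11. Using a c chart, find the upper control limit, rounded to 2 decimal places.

c̄ = (8 + 16 + 10 + 4 + 7 + 11 + 8 + 10 + 6 + 5 + 9 + 11 + 0 + 9 + 8 + 11 + 14 + 5 + 11) / 19 = 163 / 19 = 8.5789
UCL = c̄ + 3√c̄ = 8.5789 + 3 × √8.5789 = 8.5789 + 3 × 2.9290 = 17.3659

17.37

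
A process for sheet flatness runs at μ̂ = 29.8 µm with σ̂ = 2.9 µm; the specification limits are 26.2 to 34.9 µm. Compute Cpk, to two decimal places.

Cpu = (USL − μ̂) / (3σ̂) = (34.9 − 29.8) / (3 × 2.9) = 0.5862; Cpl = (μ̂ − LSL) / (3σ̂) = (29.8 − 26.2) / (3 × 2.9) = 0.4138; Cpk = min(Cpu, Cpl) = 0.4138

0.41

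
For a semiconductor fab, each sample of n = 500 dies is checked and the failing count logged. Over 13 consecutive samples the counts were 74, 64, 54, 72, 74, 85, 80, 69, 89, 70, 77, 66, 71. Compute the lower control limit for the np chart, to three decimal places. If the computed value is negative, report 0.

49.047

p̄ = Σdᵢ / (k·n) = 945 / (13 × 500) = 0.14538
LCL = np̄ − 3·√(np̄(1−p̄)) = 72.6923 − 3 × 7.8819 = 49.0467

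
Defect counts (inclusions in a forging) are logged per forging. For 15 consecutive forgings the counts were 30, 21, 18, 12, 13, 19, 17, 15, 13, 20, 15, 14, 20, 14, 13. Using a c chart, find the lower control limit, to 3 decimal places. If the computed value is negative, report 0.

4.588

c̄ = (30 + 21 + 18 + 12 + 13 + 19 + 17 + 15 + 13 + 20 + 15 + 14 + 20 + 14 + 13) / 15 = 254 / 15 = 16.9333
LCL = c̄ − 3√c̄ = 16.9333 − 3 × 4.1150 = 4.5883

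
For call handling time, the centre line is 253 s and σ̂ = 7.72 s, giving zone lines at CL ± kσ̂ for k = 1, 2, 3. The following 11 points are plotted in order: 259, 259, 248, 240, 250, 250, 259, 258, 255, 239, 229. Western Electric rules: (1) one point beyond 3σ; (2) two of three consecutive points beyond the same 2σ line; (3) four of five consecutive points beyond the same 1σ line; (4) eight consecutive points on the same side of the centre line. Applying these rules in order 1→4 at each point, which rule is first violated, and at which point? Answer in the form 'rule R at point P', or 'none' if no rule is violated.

rule 1 at point 11

Zone of each point (C = within 1σ̂, B = 1σ̂–2σ̂, A = 2σ̂–3σ̂, * = beyond 3σ̂; sign = side of CL): 1:+C, 2:+C, 3:-C, 4:-B, 5:-C, 6:-C, 7:+C, 8:+C, 9:+C, 10:-B, 11:-*
Rule 1 (one point beyond the 3σ limits) is satisfied at point 11.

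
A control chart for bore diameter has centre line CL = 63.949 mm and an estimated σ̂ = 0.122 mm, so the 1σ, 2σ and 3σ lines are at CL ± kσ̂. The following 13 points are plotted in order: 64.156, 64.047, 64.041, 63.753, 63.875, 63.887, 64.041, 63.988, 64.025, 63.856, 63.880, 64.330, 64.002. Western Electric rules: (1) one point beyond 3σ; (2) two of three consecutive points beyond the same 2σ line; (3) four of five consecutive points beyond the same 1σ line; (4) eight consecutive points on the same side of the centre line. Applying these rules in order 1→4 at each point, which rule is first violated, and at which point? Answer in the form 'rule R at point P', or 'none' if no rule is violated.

Zone of each point (C = within 1σ̂, B = 1σ̂–2σ̂, A = 2σ̂–3σ̂, * = beyond 3σ̂; sign = side of CL): 1:+B, 2:+C, 3:+C, 4:-B, 5:-C, 6:-C, 7:+C, 8:+C, 9:+C, 10:-C, 11:-C, 12:+*, 13:+C
Rule 1 (one point beyond the 3σ limits) is satisfied at point 12.

rule 1 at point 12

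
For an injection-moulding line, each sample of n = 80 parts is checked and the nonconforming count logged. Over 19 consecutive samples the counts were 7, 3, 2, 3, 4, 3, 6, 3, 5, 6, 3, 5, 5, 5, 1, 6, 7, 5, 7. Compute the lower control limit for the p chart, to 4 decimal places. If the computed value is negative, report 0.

0.0000

p̄ = Σdᵢ / (k·n) = 86 / (19 × 80) = 0.05658
LCL = p̄ − 3·√(p̄(1−p̄)/n) = 0.05658 − 3 × 0.02583 = -0.02091 → 0 (negative, so LCL = 0)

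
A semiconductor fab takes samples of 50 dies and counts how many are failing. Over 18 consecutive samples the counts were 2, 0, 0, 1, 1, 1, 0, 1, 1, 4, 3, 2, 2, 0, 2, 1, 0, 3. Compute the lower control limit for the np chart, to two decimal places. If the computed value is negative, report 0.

p̄ = Σdᵢ / (k·n) = 24 / (18 × 50) = 0.02667
LCL = np̄ − 3·√(np̄(1−p̄)) = 1.3333 − 3 × 1.1392 = -2.0843 → 0 (negative, so LCL = 0)

0.00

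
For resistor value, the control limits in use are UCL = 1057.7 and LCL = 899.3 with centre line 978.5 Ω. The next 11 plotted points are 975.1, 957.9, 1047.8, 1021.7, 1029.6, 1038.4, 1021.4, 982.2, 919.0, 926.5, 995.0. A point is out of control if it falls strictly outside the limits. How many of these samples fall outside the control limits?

0

All 11 points lie within [899.3, 1057.7].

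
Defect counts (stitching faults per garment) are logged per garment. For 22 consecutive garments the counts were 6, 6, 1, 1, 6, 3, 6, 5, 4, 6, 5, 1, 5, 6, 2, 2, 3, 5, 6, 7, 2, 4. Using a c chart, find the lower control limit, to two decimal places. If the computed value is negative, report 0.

0.00

c̄ = (6 + 6 + 1 + 1 + 6 + 3 + 6 + 5 + 4 + 6 + 5 + 1 + 5 + 6 + 2 + 2 + 3 + 5 + 6 + 7 + 2 + 4) / 22 = 92 / 22 = 4.1818
LCL = c̄ − 3√c̄ = 4.1818 − 3 × 2.0449 = -1.9530 → 0 (cannot be negative)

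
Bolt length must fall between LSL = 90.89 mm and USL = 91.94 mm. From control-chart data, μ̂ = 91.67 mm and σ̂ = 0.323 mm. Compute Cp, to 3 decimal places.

Cp = (USL − LSL) / (6σ̂) = (91.94 − 90.89) / (6 × 0.323) = 1.0500 / 1.9380 = 0.5418

0.542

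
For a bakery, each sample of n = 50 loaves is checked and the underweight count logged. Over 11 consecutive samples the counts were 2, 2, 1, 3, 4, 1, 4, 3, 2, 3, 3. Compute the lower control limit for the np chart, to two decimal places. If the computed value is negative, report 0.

0.00

p̄ = Σdᵢ / (k·n) = 28 / (11 × 50) = 0.05091
LCL = np̄ − 3·√(np̄(1−p̄)) = 2.5455 − 3 × 1.5543 = -2.1175 → 0 (negative, so LCL = 0)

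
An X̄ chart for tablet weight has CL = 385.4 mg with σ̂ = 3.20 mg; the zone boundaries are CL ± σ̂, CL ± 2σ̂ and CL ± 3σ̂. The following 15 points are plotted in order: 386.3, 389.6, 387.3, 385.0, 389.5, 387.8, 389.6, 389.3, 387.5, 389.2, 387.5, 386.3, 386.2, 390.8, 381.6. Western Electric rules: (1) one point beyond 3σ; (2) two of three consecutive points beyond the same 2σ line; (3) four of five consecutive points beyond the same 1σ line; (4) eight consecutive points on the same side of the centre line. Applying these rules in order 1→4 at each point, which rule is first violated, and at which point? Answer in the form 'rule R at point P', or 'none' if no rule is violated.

Zone of each point (C = within 1σ̂, B = 1σ̂–2σ̂, A = 2σ̂–3σ̂, * = beyond 3σ̂; sign = side of CL): 1:+C, 2:+B, 3:+C, 4:-C, 5:+B, 6:+C, 7:+B, 8:+B, 9:+C, 10:+B, 11:+C, 12:+C, 13:+C, 14:+B, 15:-B
Rule 4 (eight consecutive points on the same side of the centre line) is satisfied at point 12.

rule 4 at point 12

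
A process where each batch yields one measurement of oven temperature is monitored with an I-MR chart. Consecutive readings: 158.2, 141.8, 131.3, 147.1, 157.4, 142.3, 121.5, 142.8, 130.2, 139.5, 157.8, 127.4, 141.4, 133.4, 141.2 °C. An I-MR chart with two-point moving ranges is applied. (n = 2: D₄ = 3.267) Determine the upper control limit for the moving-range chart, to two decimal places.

49.15

Moving ranges: 16.4, 10.5, 15.8, 10.3, 15.1, 20.8, 21.3, 12.6, 9.3, 18.3, 30.4, 14.0, 8.0, 7.8; M̄R̄ = 210.6000 / 14 = 15.0429
UCL_MR = D₄·M̄R̄ = 3.267 × 15.0429 = 49.1450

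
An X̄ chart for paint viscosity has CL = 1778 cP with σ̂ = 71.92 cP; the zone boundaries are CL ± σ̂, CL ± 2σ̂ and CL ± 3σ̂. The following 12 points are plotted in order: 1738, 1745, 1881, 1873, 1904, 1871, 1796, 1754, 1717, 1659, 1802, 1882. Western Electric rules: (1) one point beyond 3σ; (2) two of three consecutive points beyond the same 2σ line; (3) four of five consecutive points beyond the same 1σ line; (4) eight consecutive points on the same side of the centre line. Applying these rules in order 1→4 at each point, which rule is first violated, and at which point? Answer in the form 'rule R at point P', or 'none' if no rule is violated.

rule 3 at point 6

Zone of each point (C = within 1σ̂, B = 1σ̂–2σ̂, A = 2σ̂–3σ̂, * = beyond 3σ̂; sign = side of CL): 1:-C, 2:-C, 3:+B, 4:+B, 5:+B, 6:+B, 7:+C, 8:-C, 9:-C, 10:-B, 11:+C, 12:+B
Rule 3 (four of five consecutive points beyond the same 1σ limit) is satisfied at point 6.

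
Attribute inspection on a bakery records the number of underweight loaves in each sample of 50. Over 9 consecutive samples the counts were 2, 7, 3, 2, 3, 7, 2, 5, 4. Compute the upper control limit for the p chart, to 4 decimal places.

p̄ = Σdᵢ / (k·n) = 35 / (9 × 50) = 0.07778
UCL = p̄ + 3·√(p̄(1−p̄)/n) = 0.07778 + 3 × √(0.07778×0.92222/50) = 0.07778 + 3 × 0.03788 = 0.19140

0.1914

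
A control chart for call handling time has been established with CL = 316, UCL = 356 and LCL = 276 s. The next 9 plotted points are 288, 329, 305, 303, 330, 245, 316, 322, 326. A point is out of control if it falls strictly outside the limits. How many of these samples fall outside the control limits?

Compare each point to [276, 356]: sample 6 = 245 < LCL.

1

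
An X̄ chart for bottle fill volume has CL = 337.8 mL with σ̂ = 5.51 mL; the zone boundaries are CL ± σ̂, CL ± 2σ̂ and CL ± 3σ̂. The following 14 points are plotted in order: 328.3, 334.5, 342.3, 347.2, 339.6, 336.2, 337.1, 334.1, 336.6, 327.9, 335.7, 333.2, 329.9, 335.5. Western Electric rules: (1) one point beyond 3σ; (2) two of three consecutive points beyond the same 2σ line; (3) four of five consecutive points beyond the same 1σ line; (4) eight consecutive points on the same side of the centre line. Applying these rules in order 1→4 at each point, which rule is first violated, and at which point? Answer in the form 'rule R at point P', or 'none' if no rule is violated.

Zone of each point (C = within 1σ̂, B = 1σ̂–2σ̂, A = 2σ̂–3σ̂, * = beyond 3σ̂; sign = side of CL): 1:-B, 2:-C, 3:+C, 4:+B, 5:+C, 6:-C, 7:-C, 8:-C, 9:-C, 10:-B, 11:-C, 12:-C, 13:-B, 14:-C
Rule 4 (eight consecutive points on the same side of the centre line) is satisfied at point 13.

rule 4 at point 13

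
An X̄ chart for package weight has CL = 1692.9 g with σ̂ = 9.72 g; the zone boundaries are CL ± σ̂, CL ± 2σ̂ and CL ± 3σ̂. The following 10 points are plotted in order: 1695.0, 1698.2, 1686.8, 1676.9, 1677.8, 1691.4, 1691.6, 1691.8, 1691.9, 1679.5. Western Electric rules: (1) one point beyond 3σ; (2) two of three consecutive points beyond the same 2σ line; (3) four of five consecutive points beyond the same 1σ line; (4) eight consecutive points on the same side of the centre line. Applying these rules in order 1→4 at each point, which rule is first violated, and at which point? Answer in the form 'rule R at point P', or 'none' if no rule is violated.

Zone of each point (C = within 1σ̂, B = 1σ̂–2σ̂, A = 2σ̂–3σ̂, * = beyond 3σ̂; sign = side of CL): 1:+C, 2:+C, 3:-C, 4:-B, 5:-B, 6:-C, 7:-C, 8:-C, 9:-C, 10:-B
Rule 4 (eight consecutive points on the same side of the centre line) is satisfied at point 10.

rule 4 at point 10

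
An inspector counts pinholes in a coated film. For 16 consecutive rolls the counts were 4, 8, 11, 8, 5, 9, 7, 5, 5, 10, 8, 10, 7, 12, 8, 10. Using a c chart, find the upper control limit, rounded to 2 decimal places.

16.39

c̄ = (4 + 8 + 11 + 8 + 5 + 9 + 7 + 5 + 5 + 10 + 8 + 10 + 7 + 12 + 8 + 10) / 16 = 127 / 16 = 7.9375
UCL = c̄ + 3√c̄ = 7.9375 + 3 × √7.9375 = 7.9375 + 3 × 2.8174 = 16.3896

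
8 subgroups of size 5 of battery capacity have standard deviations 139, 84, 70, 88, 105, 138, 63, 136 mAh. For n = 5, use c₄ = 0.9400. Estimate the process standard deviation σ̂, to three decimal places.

109.441

s̄ = (139 + 84 + 70 + 88 + 105 + 138 + 63 + 136) / 8 = 102.8750
σ̂ = s̄ / c₄ = 102.8750 / 0.9400 = 109.4415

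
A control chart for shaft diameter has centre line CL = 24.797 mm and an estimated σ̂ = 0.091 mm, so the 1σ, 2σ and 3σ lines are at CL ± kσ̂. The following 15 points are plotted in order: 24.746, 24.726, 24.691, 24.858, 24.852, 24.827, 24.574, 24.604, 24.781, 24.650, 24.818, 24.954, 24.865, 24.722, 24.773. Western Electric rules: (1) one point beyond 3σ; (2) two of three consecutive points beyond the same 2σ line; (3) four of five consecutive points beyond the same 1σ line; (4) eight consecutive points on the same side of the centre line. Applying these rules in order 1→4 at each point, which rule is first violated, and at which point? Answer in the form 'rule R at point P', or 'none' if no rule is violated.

Zone of each point (C = within 1σ̂, B = 1σ̂–2σ̂, A = 2σ̂–3σ̂, * = beyond 3σ̂; sign = side of CL): 1:-C, 2:-C, 3:-B, 4:+C, 5:+C, 6:+C, 7:-A, 8:-A, 9:-C, 10:-B, 11:+C, 12:+B, 13:+C, 14:-C, 15:-C
Rule 2 (two of three consecutive points beyond the same 2σ limit) is satisfied at point 8.

rule 2 at point 8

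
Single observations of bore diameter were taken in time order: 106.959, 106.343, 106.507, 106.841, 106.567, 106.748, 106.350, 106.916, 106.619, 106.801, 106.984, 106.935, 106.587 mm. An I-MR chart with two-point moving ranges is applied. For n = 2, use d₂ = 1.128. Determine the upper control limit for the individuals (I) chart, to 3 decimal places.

X̄ = (106.959 + 106.343 + 106.507 + 106.841 + 106.567 + 106.748 + 106.350 + 106.916 + 106.619 + 106.801 + 106.984 + 106.935 + 106.587) / 13 = 106.7044
Moving ranges: 0.616, 0.164, 0.334, 0.274, 0.181, 0.398, 0.566, 0.297, 0.182, 0.183, 0.049, 0.348; M̄R̄ = 3.5920 / 12 = 0.2993
UCL = X̄ + 3·M̄R̄/d₂ = 106.7044 + 3 × 0.2993 / 1.128 = 107.5005

107.500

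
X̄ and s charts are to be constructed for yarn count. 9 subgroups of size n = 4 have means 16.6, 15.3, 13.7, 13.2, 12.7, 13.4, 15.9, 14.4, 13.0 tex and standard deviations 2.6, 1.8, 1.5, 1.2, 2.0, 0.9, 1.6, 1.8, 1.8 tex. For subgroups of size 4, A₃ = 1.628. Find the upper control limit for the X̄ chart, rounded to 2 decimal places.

X̄̄ = (16.6 + 15.3 + 13.7 + 13.2 + 12.7 + 13.4 + 15.9 + 14.4 + 13.0) / 9 = 14.2444
s̄ = (2.6 + 1.8 + 1.5 + 1.2 + 2.0 + 0.9 + 1.6 + 1.8 + 1.8) / 9 = 1.6889
UCL = X̄̄ + A₃·s̄ = 14.2444 + 1.628 × 1.6889 = 16.9940

16.99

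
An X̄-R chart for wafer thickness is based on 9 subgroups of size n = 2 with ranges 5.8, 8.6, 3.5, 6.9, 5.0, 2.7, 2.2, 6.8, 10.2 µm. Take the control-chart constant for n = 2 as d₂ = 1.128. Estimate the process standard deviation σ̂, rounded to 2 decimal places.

5.09

R̄ = (5.8 + 8.6 + 3.5 + 6.9 + 5.0 + 2.7 + 2.2 + 6.8 + 10.2) / 9 = 5.7444
σ̂ = R̄ / d₂ = 5.7444 / 1.128 = 5.0926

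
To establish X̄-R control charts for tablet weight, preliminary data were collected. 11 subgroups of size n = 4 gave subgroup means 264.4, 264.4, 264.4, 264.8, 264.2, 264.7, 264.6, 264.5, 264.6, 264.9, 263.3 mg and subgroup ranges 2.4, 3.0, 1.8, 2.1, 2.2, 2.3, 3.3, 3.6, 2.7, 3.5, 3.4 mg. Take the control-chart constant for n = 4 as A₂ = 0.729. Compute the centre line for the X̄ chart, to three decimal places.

264.436

X̄̄ = (264.4 + 264.4 + 264.4 + 264.8 + 264.2 + 264.7 + 264.6 + 264.5 + 264.6 + 264.9 + 263.3) / 11 = 2908.8000 / 11 = 264.4364
CL = X̄̄ = 264.4364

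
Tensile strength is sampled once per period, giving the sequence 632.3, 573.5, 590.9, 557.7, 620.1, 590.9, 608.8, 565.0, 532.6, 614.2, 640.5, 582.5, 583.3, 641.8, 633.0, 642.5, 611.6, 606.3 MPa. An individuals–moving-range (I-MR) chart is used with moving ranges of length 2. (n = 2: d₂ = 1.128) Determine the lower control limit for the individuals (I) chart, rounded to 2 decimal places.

511.60

X̄ = (632.3 + 573.5 + 590.9 + 557.7 + 620.1 + 590.9 + 608.8 + 565.0 + 532.6 + 614.2 + 640.5 + 582.5 + 583.3 + 641.8 + 633.0 + 642.5 + 611.6 + 606.3) / 18 = 601.5278
Moving ranges: 58.8, 17.4, 33.2, 62.4, 29.2, 17.9, 43.8, 32.4, 81.6, 26.3, 58.0, 0.8, 58.5, 8.8, 9.5, 30.9, 5.3; M̄R̄ = 574.8000 / 17 = 33.8118
LCL = X̄ − 3·M̄R̄/d₂ = 601.5278 − 3 × 33.8118 / 1.128 = 511.6029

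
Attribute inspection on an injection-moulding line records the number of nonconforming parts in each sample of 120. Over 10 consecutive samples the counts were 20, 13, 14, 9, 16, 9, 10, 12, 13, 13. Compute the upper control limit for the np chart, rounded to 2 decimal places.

23.08

p̄ = Σdᵢ / (k·n) = 129 / (10 × 120) = 0.10750
UCL = np̄ + 3·√(np̄(1−p̄)) = 12.9000 + 3 × √(12.9000×0.89250) = 12.9000 + 3 × 3.3931 = 23.0794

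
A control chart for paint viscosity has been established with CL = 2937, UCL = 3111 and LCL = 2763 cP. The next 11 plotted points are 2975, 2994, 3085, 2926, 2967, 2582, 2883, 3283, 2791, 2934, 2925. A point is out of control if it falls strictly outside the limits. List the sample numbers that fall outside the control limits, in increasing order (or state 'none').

6, 8

Compare each point to [2763, 3111]: sample 6 = 2582 < LCL; sample 8 = 3283 > UCL.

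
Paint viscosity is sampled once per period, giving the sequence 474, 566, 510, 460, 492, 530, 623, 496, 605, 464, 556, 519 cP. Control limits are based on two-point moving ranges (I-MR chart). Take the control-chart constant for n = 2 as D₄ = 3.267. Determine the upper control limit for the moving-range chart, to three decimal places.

257.499

Moving ranges: 92, 56, 50, 32, 38, 93, 127, 109, 141, 92, 37; M̄R̄ = 867.0000 / 11 = 78.8182
UCL_MR = D₄·M̄R̄ = 3.267 × 78.8182 = 257.4990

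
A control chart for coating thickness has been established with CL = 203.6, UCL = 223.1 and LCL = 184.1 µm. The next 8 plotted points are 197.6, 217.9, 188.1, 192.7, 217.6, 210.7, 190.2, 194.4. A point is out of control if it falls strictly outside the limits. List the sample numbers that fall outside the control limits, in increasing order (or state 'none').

none

All 8 points lie within [184.1, 223.1].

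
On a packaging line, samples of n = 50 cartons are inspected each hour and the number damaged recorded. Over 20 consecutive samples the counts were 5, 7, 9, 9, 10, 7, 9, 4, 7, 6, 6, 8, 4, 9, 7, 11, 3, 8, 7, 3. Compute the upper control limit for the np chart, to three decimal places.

p̄ = Σdᵢ / (k·n) = 139 / (20 × 50) = 0.13900
UCL = np̄ + 3·√(np̄(1−p̄)) = 6.9500 + 3 × √(6.9500×0.86100) = 6.9500 + 3 × 2.4462 = 14.2886

14.289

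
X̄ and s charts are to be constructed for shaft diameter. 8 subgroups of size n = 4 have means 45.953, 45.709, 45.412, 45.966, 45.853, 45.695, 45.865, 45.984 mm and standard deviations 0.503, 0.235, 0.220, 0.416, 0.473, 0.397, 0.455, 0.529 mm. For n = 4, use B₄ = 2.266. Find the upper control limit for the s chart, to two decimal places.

s̄ = (0.503 + 0.235 + 0.220 + 0.416 + 0.473 + 0.397 + 0.455 + 0.529) / 8 = 0.4035
UCL_s = B₄·s̄ = 2.266 × 0.4035 = 0.9143

0.91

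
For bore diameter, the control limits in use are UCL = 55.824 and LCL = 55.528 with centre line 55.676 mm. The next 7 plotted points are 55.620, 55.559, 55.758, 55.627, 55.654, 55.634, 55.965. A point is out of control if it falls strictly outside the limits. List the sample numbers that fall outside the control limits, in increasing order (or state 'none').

Compare each point to [55.528, 55.824]: sample 7 = 55.965 > UCL.

7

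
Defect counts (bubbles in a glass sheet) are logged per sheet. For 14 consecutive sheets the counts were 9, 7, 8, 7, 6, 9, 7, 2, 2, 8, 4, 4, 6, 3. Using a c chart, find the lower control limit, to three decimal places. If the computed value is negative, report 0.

0.000

c̄ = (9 + 7 + 8 + 7 + 6 + 9 + 7 + 2 + 2 + 8 + 4 + 4 + 6 + 3) / 14 = 82 / 14 = 5.8571
LCL = c̄ − 3√c̄ = 5.8571 − 3 × 2.4202 = -1.4033 → 0 (cannot be negative)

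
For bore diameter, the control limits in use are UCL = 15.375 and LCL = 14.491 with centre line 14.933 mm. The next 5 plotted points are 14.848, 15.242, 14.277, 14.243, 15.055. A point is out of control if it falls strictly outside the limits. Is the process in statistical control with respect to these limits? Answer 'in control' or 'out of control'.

out of control

Compare each point to [14.491, 15.375]: sample 3 = 14.277 < LCL; sample 4 = 14.243 < LCL.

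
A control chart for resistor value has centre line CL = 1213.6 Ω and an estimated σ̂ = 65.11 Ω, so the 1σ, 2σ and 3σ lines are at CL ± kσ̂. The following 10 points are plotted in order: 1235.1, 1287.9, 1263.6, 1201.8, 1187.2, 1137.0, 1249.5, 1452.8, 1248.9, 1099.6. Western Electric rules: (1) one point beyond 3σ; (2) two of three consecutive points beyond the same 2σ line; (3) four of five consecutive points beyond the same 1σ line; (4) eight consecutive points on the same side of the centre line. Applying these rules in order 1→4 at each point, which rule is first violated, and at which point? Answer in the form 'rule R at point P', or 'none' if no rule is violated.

Zone of each point (C = within 1σ̂, B = 1σ̂–2σ̂, A = 2σ̂–3σ̂, * = beyond 3σ̂; sign = side of CL): 1:+C, 2:+B, 3:+C, 4:-C, 5:-C, 6:-B, 7:+C, 8:+*, 9:+C, 10:-B
Rule 1 (one point beyond the 3σ limits) is satisfied at point 8.

rule 1 at point 8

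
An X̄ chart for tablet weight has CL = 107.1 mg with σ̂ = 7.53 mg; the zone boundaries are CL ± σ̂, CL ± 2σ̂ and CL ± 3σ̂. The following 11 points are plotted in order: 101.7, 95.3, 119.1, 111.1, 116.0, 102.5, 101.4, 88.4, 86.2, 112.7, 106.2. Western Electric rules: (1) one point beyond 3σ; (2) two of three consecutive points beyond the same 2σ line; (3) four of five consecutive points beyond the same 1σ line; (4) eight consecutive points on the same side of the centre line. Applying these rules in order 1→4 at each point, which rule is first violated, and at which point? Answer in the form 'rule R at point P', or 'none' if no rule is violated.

rule 2 at point 9

Zone of each point (C = within 1σ̂, B = 1σ̂–2σ̂, A = 2σ̂–3σ̂, * = beyond 3σ̂; sign = side of CL): 1:-C, 2:-B, 3:+B, 4:+C, 5:+B, 6:-C, 7:-C, 8:-A, 9:-A, 10:+C, 11:-C
Rule 2 (two of three consecutive points beyond the same 2σ limit) is satisfied at point 9.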